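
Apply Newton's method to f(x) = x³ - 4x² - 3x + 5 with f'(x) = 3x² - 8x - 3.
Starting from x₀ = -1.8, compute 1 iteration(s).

f(x) = x³ - 4x² - 3x + 5
f'(x) = 3x² - 8x - 3
x₀ = -1.8

Newton-Raphson formula: x_{n+1} = x_n - f(x_n)/f'(x_n)

Iteration 1:
  f(-1.800000) = -8.392000
  f'(-1.800000) = 21.120000
  x_1 = -1.800000 - (-8.392000)/21.120000 = -1.402652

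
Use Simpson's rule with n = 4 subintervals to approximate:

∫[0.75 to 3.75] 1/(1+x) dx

f(x) = 1/(1+x)
a = 0.75, b = 3.75, n = 4
h = (b - a)/n = 0.750000

Simpson's rule: (h/3)[f(x₀) + 4f(x₁) + 2f(x₂) + ... + f(xₙ)]

x_0 = 0.7500, f(x_0) = 0.571429, coefficient = 1
x_1 = 1.5000, f(x_1) = 0.400000, coefficient = 4
x_2 = 2.2500, f(x_2) = 0.307692, coefficient = 2
x_3 = 3.0000, f(x_3) = 0.250000, coefficient = 4
x_4 = 3.7500, f(x_4) = 0.210526, coefficient = 1

I ≈ (0.750000/3) × 3.997340 = 0.999335
Exact value: 0.998529
Error: 0.000806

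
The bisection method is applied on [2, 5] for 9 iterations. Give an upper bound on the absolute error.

Bisection error bound: |error| ≤ (b-a)/2^n
|error| ≤ (5 - 2)/2^9 = 3/2^9
|error| ≤ 0.0058593750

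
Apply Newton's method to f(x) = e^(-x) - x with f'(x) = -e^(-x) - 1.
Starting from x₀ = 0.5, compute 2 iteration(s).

f(x) = e^(-x) - x
f'(x) = -e^(-x) - 1
x₀ = 0.5

Newton-Raphson formula: x_{n+1} = x_n - f(x_n)/f'(x_n)

Iteration 1:
  f(0.500000) = 0.106531
  f'(0.500000) = -1.606531
  x_1 = 0.500000 - 0.106531/(-1.606531) = 0.566311
Iteration 2:
  f(0.566311) = 0.001305
  f'(0.566311) = -1.567616
  x_2 = 0.566311 - 0.001305/(-1.567616) = 0.567143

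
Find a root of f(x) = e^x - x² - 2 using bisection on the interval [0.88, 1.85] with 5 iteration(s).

f(x) = e^x - x² - 2
Initial interval: [0.88, 1.85]

Iteration 1:
  c_1 = (0.880000 + 1.850000)/2 = 1.365000
  f(c_1) = f(1.365000) = 0.052498
  f(a) × f(c) < 0, new interval: [0.880000, 1.365000]
Iteration 2:
  c_2 = (0.880000 + 1.365000)/2 = 1.122500
  f(c_2) = f(1.122500) = -0.187480
  f(a) × f(c) ≥ 0, new interval: [1.122500, 1.365000]
Iteration 3:
  c_3 = (1.122500 + 1.365000)/2 = 1.243750
  f(c_3) = f(1.243750) = -0.078318
  f(a) × f(c) ≥ 0, new interval: [1.243750, 1.365000]
Iteration 4:
  c_4 = (1.243750 + 1.365000)/2 = 1.304375
  f(c_4) = f(1.304375) = -0.016009
  f(a) × f(c) ≥ 0, new interval: [1.304375, 1.365000]
Iteration 5:
  c_5 = (1.304375 + 1.365000)/2 = 1.334687
  f(c_5) = f(1.334687) = 0.017418
  f(a) × f(c) < 0, new interval: [1.304375, 1.334687]

After 5 iteration(s), the approximation is c_5 = 1.334687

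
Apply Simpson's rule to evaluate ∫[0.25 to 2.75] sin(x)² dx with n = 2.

f(x) = sin(x)²
a = 0.25, b = 2.75, n = 2
h = (b - a)/n = 1.250000

Simpson's rule: (h/3)[f(x₀) + 4f(x₁) + 2f(x₂) + ... + f(xₙ)]

x_0 = 0.2500, f(x_0) = 0.061209, coefficient = 1
x_1 = 1.5000, f(x_1) = 0.994996, coefficient = 4
x_2 = 2.7500, f(x_2) = 0.145665, coefficient = 1

I ≈ (1.250000/3) × 4.186859 = 1.744525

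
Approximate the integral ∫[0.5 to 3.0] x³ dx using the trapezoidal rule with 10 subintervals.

f(x) = x³
a = 0.5, b = 3.0, n = 10
h = (b - a)/n = 0.250000

Trapezoidal rule: (h/2)[f(x₀) + 2f(x₁) + 2f(x₂) + ... + f(xₙ)]

x_0 = 0.5000, f(x_0) = 0.125000, coefficient = 1
x_1 = 0.7500, f(x_1) = 0.421875, coefficient = 2
x_2 = 1.0000, f(x_2) = 1.000000, coefficient = 2
x_3 = 1.2500, f(x_3) = 1.953125, coefficient = 2
x_4 = 1.5000, f(x_4) = 3.375000, coefficient = 2
x_5 = 1.7500, f(x_5) = 5.359375, coefficient = 2
x_6 = 2.0000, f(x_6) = 8.000000, coefficient = 2
x_7 = 2.2500, f(x_7) = 11.390625, coefficient = 2
x_8 = 2.5000, f(x_8) = 15.625000, coefficient = 2
x_9 = 2.7500, f(x_9) = 20.796875, coefficient = 2
x_10 = 3.0000, f(x_10) = 27.000000, coefficient = 1

I ≈ (0.250000/2) × 162.968750 = 20.371094
Exact value: 20.234375
Error: 0.136719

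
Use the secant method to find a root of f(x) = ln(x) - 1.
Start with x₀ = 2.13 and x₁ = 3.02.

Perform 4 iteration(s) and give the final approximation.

f(x) = ln(x) - 1
x₀ = 2.13, x₁ = 3.02

Secant formula: x_{n+1} = x_n - f(x_n)(x_n - x_{n-1})/(f(x_n) - f(x_{n-1}))

Iteration 1:
  f(2.130000) = -0.243878
  f(3.020000) = 0.105257
  x_2 = 3.020000 - 0.105257×(3.020000 - 2.130000)/(0.105257 - (-0.243878))
       = 2.751684
Iteration 2:
  f(3.020000) = 0.105257
  f(2.751684) = 0.012213
  x_3 = 2.751684 - 0.012213×(2.751684 - 3.020000)/(0.012213 - 0.105257)
       = 2.716464
Iteration 3:
  f(2.751684) = 0.012213
  f(2.716464) = -0.000669
  x_4 = 2.716464 - (-0.000669)×(2.716464 - 2.751684)/(-0.000669 - 0.012213)
       = 2.718293
Iteration 4:
  f(2.716464) = -0.000669
  f(2.718293) = 0.000004
  x_5 = 2.718293 - 0.000004×(2.718293 - 2.716464)/(0.000004 - (-0.000669))
       = 2.718282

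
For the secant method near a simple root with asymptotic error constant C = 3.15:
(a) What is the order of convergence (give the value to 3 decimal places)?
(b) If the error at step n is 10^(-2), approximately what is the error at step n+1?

(a) Secant method has superlinear convergence with order φ = (1+√5)/2 ≈ 1.618.
    This means |e_{n+1}| ≈ C|e_n|^1.618.

(b) With |e_n| = 10^(-2) and C = 3.15:
    |e_{n+1}| ≈ 3.15 × (10^(-2))^1.618 = 3.15 × 10^(-3.24)

(a) ≈ 1.618 (golden ratio); (b) |e_{n+1}| ≈ 1.829e-03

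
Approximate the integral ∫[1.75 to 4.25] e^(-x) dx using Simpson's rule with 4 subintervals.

f(x) = e^(-x)
a = 1.75, b = 4.25, n = 4
h = (b - a)/n = 0.625000

Simpson's rule: (h/3)[f(x₀) + 4f(x₁) + 2f(x₂) + ... + f(xₙ)]

x_0 = 1.7500, f(x_0) = 0.173774, coefficient = 1
x_1 = 2.3750, f(x_1) = 0.093014, coefficient = 4
x_2 = 3.0000, f(x_2) = 0.049787, coefficient = 2
x_3 = 3.6250, f(x_3) = 0.026649, coefficient = 4
x_4 = 4.2500, f(x_4) = 0.014264, coefficient = 1

I ≈ (0.625000/3) × 0.766267 = 0.159639
Exact value: 0.159510
Error: 0.000129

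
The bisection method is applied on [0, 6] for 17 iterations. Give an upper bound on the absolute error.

Bisection error bound: |error| ≤ (b-a)/2^n
|error| ≤ (6 - 0)/2^17 = 6/2^17
|error| ≤ 0.0000457764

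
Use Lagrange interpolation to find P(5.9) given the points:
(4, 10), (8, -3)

Lagrange interpolation formula:
P(x) = Σ yᵢ × Lᵢ(x)
where Lᵢ(x) = Π_{j≠i} (x - xⱼ)/(xᵢ - xⱼ)

L_0(5.9) = (5.9 - 8)/(4 - 8) = 0.525000
L_1(5.9) = (5.9 - 4)/(8 - 4) = 0.475000

P(5.9) = 10×L_0(5.9) + (-3)×L_1(5.9)
P(5.9) = 3.825000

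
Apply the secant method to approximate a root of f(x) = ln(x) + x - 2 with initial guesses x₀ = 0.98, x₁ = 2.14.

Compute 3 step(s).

f(x) = ln(x) + x - 2
x₀ = 0.98, x₁ = 2.14

Secant formula: x_{n+1} = x_n - f(x_n)(x_n - x_{n-1})/(f(x_n) - f(x_{n-1}))

Iteration 1:
  f(0.980000) = -1.040203
  f(2.140000) = 0.900806
  x_2 = 2.140000 - 0.900806×(2.140000 - 0.980000)/(0.900806 - (-1.040203))
       = 1.601654
Iteration 2:
  f(2.140000) = 0.900806
  f(1.601654) = 0.072690
  x_3 = 1.601654 - 0.072690×(1.601654 - 2.140000)/(0.072690 - 0.900806)
       = 1.554399
Iteration 3:
  f(1.601654) = 0.072690
  f(1.554399) = -0.004512
  x_4 = 1.554399 - (-0.004512)×(1.554399 - 1.601654)/(-0.004512 - 0.072690)
       = 1.557161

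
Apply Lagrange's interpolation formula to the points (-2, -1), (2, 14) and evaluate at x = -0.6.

Lagrange interpolation formula:
P(x) = Σ yᵢ × Lᵢ(x)
where Lᵢ(x) = Π_{j≠i} (x - xⱼ)/(xᵢ - xⱼ)

L_0(-0.6) = (-0.6 - 2)/(-2 - 2) = 0.650000
L_1(-0.6) = (-0.6 - (-2))/(2 - (-2)) = 0.350000

P(-0.6) = (-1)×L_0(-0.6) + 14×L_1(-0.6)
P(-0.6) = 4.250000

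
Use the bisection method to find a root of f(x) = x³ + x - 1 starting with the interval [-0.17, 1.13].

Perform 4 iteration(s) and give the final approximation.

f(x) = x³ + x - 1
Initial interval: [-0.17, 1.13]

Iteration 1:
  c_1 = (-0.170000 + 1.130000)/2 = 0.480000
  f(c_1) = f(0.480000) = -0.409408
  f(a) × f(c) ≥ 0, new interval: [0.480000, 1.130000]
Iteration 2:
  c_2 = (0.480000 + 1.130000)/2 = 0.805000
  f(c_2) = f(0.805000) = 0.326660
  f(a) × f(c) < 0, new interval: [0.480000, 0.805000]
Iteration 3:
  c_3 = (0.480000 + 0.805000)/2 = 0.642500
  f(c_3) = f(0.642500) = -0.092272
  f(a) × f(c) ≥ 0, new interval: [0.642500, 0.805000]
Iteration 4:
  c_4 = (0.642500 + 0.805000)/2 = 0.723750
  f(c_4) = f(0.723750) = 0.102860
  f(a) × f(c) < 0, new interval: [0.642500, 0.723750]

After 4 iteration(s), the approximation is c_4 = 0.723750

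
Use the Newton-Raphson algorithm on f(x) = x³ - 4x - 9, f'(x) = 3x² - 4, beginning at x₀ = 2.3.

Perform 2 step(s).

f(x) = x³ - 4x - 9
f'(x) = 3x² - 4
x₀ = 2.3

Newton-Raphson formula: x_{n+1} = x_n - f(x_n)/f'(x_n)

Iteration 1:
  f(2.300000) = -6.033000
  f'(2.300000) = 11.870000
  x_1 = 2.300000 - (-6.033000)/11.870000 = 2.808256
Iteration 2:
  f(2.808256) = 1.913732
  f'(2.808256) = 19.658907
  x_2 = 2.808256 - 1.913732/19.658907 = 2.710909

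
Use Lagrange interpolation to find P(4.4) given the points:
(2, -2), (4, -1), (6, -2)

Lagrange interpolation formula:
P(x) = Σ yᵢ × Lᵢ(x)
where Lᵢ(x) = Π_{j≠i} (x - xⱼ)/(xᵢ - xⱼ)

L_0(4.4) = (4.4 - 4)/(2 - 4) × (4.4 - 6)/(2 - 6) = -0.080000
L_1(4.4) = (4.4 - 2)/(4 - 2) × (4.4 - 6)/(4 - 6) = 0.960000
L_2(4.4) = (4.4 - 2)/(6 - 2) × (4.4 - 4)/(6 - 4) = 0.120000

P(4.4) = (-2)×L_0(4.4) + (-1)×L_1(4.4) + (-2)×L_2(4.4)
P(4.4) = -1.040000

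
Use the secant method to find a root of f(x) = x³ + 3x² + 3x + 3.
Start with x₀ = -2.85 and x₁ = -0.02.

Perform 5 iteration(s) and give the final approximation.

f(x) = x³ + 3x² + 3x + 3
x₀ = -2.85, x₁ = -0.02

Secant formula: x_{n+1} = x_n - f(x_n)(x_n - x_{n-1})/(f(x_n) - f(x_{n-1}))

Iteration 1:
  f(-2.850000) = -4.331625
  f(-0.020000) = 2.941192
  x_2 = -0.020000 - 2.941192×(-0.020000 - (-2.850000))/(2.941192 - (-4.331625))
       = -1.164477
Iteration 2:
  f(-0.020000) = 2.941192
  f(-1.164477) = 1.995550
  x_3 = -1.164477 - 1.995550×(-1.164477 - (-0.020000))/(1.995550 - 2.941192)
       = -3.579623
Iteration 3:
  f(-1.164477) = 1.995550
  f(-3.579623) = -15.165980
  x_4 = -3.579623 - (-15.165980)×(-3.579623 - (-1.164477))/(-15.165980 - 1.995550)
       = -1.445311
Iteration 4:
  f(-3.579623) = -15.165980
  f(-1.445311) = 1.911694
  x_5 = -1.445311 - 1.911694×(-1.445311 - (-3.579623))/(1.911694 - (-15.165980))
       = -1.684229
Iteration 5:
  f(-1.445311) = 1.911694
  f(-1.684229) = 1.679666
  x_6 = -1.684229 - 1.679666×(-1.684229 - (-1.445311))/(1.679666 - 1.911694)
       = -3.413764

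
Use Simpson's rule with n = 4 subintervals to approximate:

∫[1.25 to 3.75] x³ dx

f(x) = x³
a = 1.25, b = 3.75, n = 4
h = (b - a)/n = 0.625000

Simpson's rule: (h/3)[f(x₀) + 4f(x₁) + 2f(x₂) + ... + f(xₙ)]

x_0 = 1.2500, f(x_0) = 1.953125, coefficient = 1
x_1 = 1.8750, f(x_1) = 6.591797, coefficient = 4
x_2 = 2.5000, f(x_2) = 15.625000, coefficient = 2
x_3 = 3.1250, f(x_3) = 30.517578, coefficient = 4
x_4 = 3.7500, f(x_4) = 52.734375, coefficient = 1

I ≈ (0.625000/3) × 234.375000 = 48.828125
Exact value: 48.828125
Error: 0.000000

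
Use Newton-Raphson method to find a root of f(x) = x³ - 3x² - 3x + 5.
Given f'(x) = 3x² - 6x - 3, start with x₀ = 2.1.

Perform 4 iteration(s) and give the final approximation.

f(x) = x³ - 3x² - 3x + 5
f'(x) = 3x² - 6x - 3
x₀ = 2.1

Newton-Raphson formula: x_{n+1} = x_n - f(x_n)/f'(x_n)

Iteration 1:
  f(2.100000) = -5.269000
  f'(2.100000) = -2.370000
  x_1 = 2.100000 - (-5.269000)/(-2.370000) = -0.123207
Iteration 2:
  f(-0.123207) = 5.322210
  f'(-0.123207) = -2.215220
  x_2 = -0.123207 - 5.322210/(-2.215220) = 2.279359
Iteration 3:
  f(2.279359) = -5.582151
  f'(2.279359) = -1.089725
  x_3 = 2.279359 - (-5.582151)/(-1.089725) = -2.843174
Iteration 4:
  f(-2.843174) = -33.704580
  f'(-2.843174) = 38.309957
  x_4 = -2.843174 - (-33.704580)/38.309957 = -1.963387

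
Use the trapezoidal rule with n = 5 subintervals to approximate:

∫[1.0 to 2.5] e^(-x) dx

f(x) = e^(-x)
a = 1.0, b = 2.5, n = 5
h = (b - a)/n = 0.300000

Trapezoidal rule: (h/2)[f(x₀) + 2f(x₁) + 2f(x₂) + ... + f(xₙ)]

x_0 = 1.0000, f(x_0) = 0.367879, coefficient = 1
x_1 = 1.3000, f(x_1) = 0.272532, coefficient = 2
x_2 = 1.6000, f(x_2) = 0.201897, coefficient = 2
x_3 = 1.9000, f(x_3) = 0.149569, coefficient = 2
x_4 = 2.2000, f(x_4) = 0.110803, coefficient = 2
x_5 = 2.5000, f(x_5) = 0.082085, coefficient = 1

I ≈ (0.300000/2) × 1.919565 = 0.287935
Exact value: 0.285794
Error: 0.002140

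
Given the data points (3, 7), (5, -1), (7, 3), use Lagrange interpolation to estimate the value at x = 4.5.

Lagrange interpolation formula:
P(x) = Σ yᵢ × Lᵢ(x)
where Lᵢ(x) = Π_{j≠i} (x - xⱼ)/(xᵢ - xⱼ)

L_0(4.5) = (4.5 - 5)/(3 - 5) × (4.5 - 7)/(3 - 7) = 0.156250
L_1(4.5) = (4.5 - 3)/(5 - 3) × (4.5 - 7)/(5 - 7) = 0.937500
L_2(4.5) = (4.5 - 3)/(7 - 3) × (4.5 - 5)/(7 - 5) = -0.093750

P(4.5) = 7×L_0(4.5) + (-1)×L_1(4.5) + 3×L_2(4.5)
P(4.5) = -0.125000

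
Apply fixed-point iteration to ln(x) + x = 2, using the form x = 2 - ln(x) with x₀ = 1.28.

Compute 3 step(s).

Equation: ln(x) + x = 2
Fixed-point form: x = 2 - ln(x)
x₀ = 1.28

x_1 = g(1.280000) = 1.753140
x_2 = g(1.753140) = 1.438592
x_3 = g(1.438592) = 1.636335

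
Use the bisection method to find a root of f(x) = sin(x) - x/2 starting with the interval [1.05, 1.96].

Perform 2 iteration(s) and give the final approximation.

f(x) = sin(x) - x/2
Initial interval: [1.05, 1.96]

Iteration 1:
  c_1 = (1.050000 + 1.960000)/2 = 1.505000
  f(c_1) = f(1.505000) = 0.245336
  f(a) × f(c) ≥ 0, new interval: [1.505000, 1.960000]
Iteration 2:
  c_2 = (1.505000 + 1.960000)/2 = 1.732500
  f(c_2) = f(1.732500) = 0.120704
  f(a) × f(c) ≥ 0, new interval: [1.732500, 1.960000]

After 2 iteration(s), the approximation is c_2 = 1.732500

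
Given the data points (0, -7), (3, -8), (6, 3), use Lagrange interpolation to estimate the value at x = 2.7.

Lagrange interpolation formula:
P(x) = Σ yᵢ × Lᵢ(x)
where Lᵢ(x) = Π_{j≠i} (x - xⱼ)/(xᵢ - xⱼ)

L_0(2.7) = (2.7 - 3)/(0 - 3) × (2.7 - 6)/(0 - 6) = 0.055000
L_1(2.7) = (2.7 - 0)/(3 - 0) × (2.7 - 6)/(3 - 6) = 0.990000
L_2(2.7) = (2.7 - 0)/(6 - 0) × (2.7 - 3)/(6 - 3) = -0.045000

P(2.7) = (-7)×L_0(2.7) + (-8)×L_1(2.7) + 3×L_2(2.7)
P(2.7) = -8.440000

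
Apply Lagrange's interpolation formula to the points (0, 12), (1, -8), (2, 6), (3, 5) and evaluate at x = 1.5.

Lagrange interpolation formula:
P(x) = Σ yᵢ × Lᵢ(x)
where Lᵢ(x) = Π_{j≠i} (x - xⱼ)/(xᵢ - xⱼ)

L_0(1.5) = (1.5 - 1)/(0 - 1) × (1.5 - 2)/(0 - 2) × (1.5 - 3)/(0 - 3) = -0.062500
L_1(1.5) = (1.5 - 0)/(1 - 0) × (1.5 - 2)/(1 - 2) × (1.5 - 3)/(1 - 3) = 0.562500
L_2(1.5) = (1.5 - 0)/(2 - 0) × (1.5 - 1)/(2 - 1) × (1.5 - 3)/(2 - 3) = 0.562500
L_3(1.5) = (1.5 - 0)/(3 - 0) × (1.5 - 1)/(3 - 1) × (1.5 - 2)/(3 - 2) = -0.062500

P(1.5) = 12×L_0(1.5) + (-8)×L_1(1.5) + 6×L_2(1.5) + 5×L_3(1.5)
P(1.5) = -2.187500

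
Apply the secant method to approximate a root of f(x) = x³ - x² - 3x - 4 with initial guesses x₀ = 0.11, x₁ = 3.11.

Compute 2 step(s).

f(x) = x³ - x² - 3x - 4
x₀ = 0.11, x₁ = 3.11

Secant formula: x_{n+1} = x_n - f(x_n)(x_n - x_{n-1})/(f(x_n) - f(x_{n-1}))

Iteration 1:
  f(0.110000) = -4.340769
  f(3.110000) = 7.078131
  x_2 = 3.110000 - 7.078131×(3.110000 - 0.110000)/(7.078131 - (-4.340769))
       = 1.250417
Iteration 2:
  f(3.110000) = 7.078131
  f(1.250417) = -7.359713
  x_3 = 1.250417 - (-7.359713)×(1.250417 - 3.110000)/(-7.359713 - 7.078131)
       = 2.198342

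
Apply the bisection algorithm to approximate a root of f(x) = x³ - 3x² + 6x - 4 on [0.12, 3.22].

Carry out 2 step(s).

f(x) = x³ - 3x² + 6x - 4
Initial interval: [0.12, 3.22]

Iteration 1:
  c_1 = (0.120000 + 3.220000)/2 = 1.670000
  f(c_1) = f(1.670000) = 2.310763
  f(a) × f(c) < 0, new interval: [0.120000, 1.670000]
Iteration 2:
  c_2 = (0.120000 + 1.670000)/2 = 0.895000
  f(c_2) = f(0.895000) = -0.316158
  f(a) × f(c) ≥ 0, new interval: [0.895000, 1.670000]

After 2 iteration(s), the approximation is c_2 = 0.895000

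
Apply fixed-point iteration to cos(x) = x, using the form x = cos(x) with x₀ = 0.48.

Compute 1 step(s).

Equation: cos(x) = x
Fixed-point form: x = cos(x)
x₀ = 0.48

x_1 = g(0.480000) = 0.886995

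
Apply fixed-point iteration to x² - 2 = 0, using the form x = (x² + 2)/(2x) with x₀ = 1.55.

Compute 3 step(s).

Equation: x² - 2 = 0
Fixed-point form: x = (x² + 2)/(2x)
x₀ = 1.55

x_1 = g(1.550000) = 1.420161
x_2 = g(1.420161) = 1.414226
x_3 = g(1.414226) = 1.414214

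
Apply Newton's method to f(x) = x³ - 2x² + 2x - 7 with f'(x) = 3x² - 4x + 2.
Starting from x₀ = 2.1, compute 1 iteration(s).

f(x) = x³ - 2x² + 2x - 7
f'(x) = 3x² - 4x + 2
x₀ = 2.1

Newton-Raphson formula: x_{n+1} = x_n - f(x_n)/f'(x_n)

Iteration 1:
  f(2.100000) = -2.359000
  f'(2.100000) = 6.830000
  x_1 = 2.100000 - (-2.359000)/6.830000 = 2.445388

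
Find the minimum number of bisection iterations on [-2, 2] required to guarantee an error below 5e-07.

We need (b-a)/2^n ≤ 5e-07
(2 - (-2))/2^n ≤ 5e-07
4/2^n ≤ 5e-07
2^n ≥ 8000000
n ≥ log₂(8000000) = 22.93
n ≥ 23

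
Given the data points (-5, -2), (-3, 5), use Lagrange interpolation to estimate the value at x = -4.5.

Lagrange interpolation formula:
P(x) = Σ yᵢ × Lᵢ(x)
where Lᵢ(x) = Π_{j≠i} (x - xⱼ)/(xᵢ - xⱼ)

L_0(-4.5) = (-4.5 - (-3))/(-5 - (-3)) = 0.750000
L_1(-4.5) = (-4.5 - (-5))/(-3 - (-5)) = 0.250000

P(-4.5) = (-2)×L_0(-4.5) + 5×L_1(-4.5)
P(-4.5) = -0.250000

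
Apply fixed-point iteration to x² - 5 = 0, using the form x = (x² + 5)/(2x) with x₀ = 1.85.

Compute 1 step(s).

Equation: x² - 5 = 0
Fixed-point form: x = (x² + 5)/(2x)
x₀ = 1.85

x_1 = g(1.850000) = 2.276351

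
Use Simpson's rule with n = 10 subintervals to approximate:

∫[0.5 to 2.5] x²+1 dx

f(x) = x²+1
a = 0.5, b = 2.5, n = 10
h = (b - a)/n = 0.200000

Simpson's rule: (h/3)[f(x₀) + 4f(x₁) + 2f(x₂) + ... + f(xₙ)]

x_0 = 0.5000, f(x_0) = 1.250000, coefficient = 1
x_1 = 0.7000, f(x_1) = 1.490000, coefficient = 4
x_2 = 0.9000, f(x_2) = 1.810000, coefficient = 2
x_3 = 1.1000, f(x_3) = 2.210000, coefficient = 4
x_4 = 1.3000, f(x_4) = 2.690000, coefficient = 2
x_5 = 1.5000, f(x_5) = 3.250000, coefficient = 4
x_6 = 1.7000, f(x_6) = 3.890000, coefficient = 2
x_7 = 1.9000, f(x_7) = 4.610000, coefficient = 4
x_8 = 2.1000, f(x_8) = 5.410000, coefficient = 2
x_9 = 2.3000, f(x_9) = 6.290000, coefficient = 4
x_10 = 2.5000, f(x_10) = 7.250000, coefficient = 1

I ≈ (0.200000/3) × 107.500000 = 7.166667
Exact value: 7.166667
Error: 0.000000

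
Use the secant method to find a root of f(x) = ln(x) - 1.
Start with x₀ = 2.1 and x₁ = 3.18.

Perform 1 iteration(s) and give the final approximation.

f(x) = ln(x) - 1
x₀ = 2.1, x₁ = 3.18

Secant formula: x_{n+1} = x_n - f(x_n)(x_n - x_{n-1})/(f(x_n) - f(x_{n-1}))

Iteration 1:
  f(2.100000) = -0.258063
  f(3.180000) = 0.156881
  x_2 = 3.180000 - 0.156881×(3.180000 - 2.100000)/(0.156881 - (-0.258063))
       = 2.771676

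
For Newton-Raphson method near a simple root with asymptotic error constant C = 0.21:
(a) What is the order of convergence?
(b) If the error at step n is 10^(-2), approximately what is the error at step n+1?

(a) Newton-Raphson has quadratic (order 2) convergence near simple roots.
    This means |e_{n+1}| ≈ C|e_n|².

(b) With |e_n| = 10^(-2) and C = 0.21:
    |e_{n+1}| ≈ 0.21 × (10^(-2))² = 0.21 × 10^(-4)

(a) 2 (quadratic); (b) |e_{n+1}| ≈ 2.100e-05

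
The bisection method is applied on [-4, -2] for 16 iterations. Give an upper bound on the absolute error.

Bisection error bound: |error| ≤ (b-a)/2^n
|error| ≤ (-2 - (-4))/2^16 = 2/2^16
|error| ≤ 0.0000305176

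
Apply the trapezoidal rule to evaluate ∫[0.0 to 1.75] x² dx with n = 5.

f(x) = x²
a = 0.0, b = 1.75, n = 5
h = (b - a)/n = 0.350000

Trapezoidal rule: (h/2)[f(x₀) + 2f(x₁) + 2f(x₂) + ... + f(xₙ)]

x_0 = 0.0000, f(x_0) = 0.000000, coefficient = 1
x_1 = 0.3500, f(x_1) = 0.122500, coefficient = 2
x_2 = 0.7000, f(x_2) = 0.490000, coefficient = 2
x_3 = 1.0500, f(x_3) = 1.102500, coefficient = 2
x_4 = 1.4000, f(x_4) = 1.960000, coefficient = 2
x_5 = 1.7500, f(x_5) = 3.062500, coefficient = 1

I ≈ (0.350000/2) × 10.412500 = 1.822187
Exact value: 1.786458
Error: 0.035729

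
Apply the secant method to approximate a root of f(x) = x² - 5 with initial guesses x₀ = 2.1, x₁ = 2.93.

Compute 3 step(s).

f(x) = x² - 5
x₀ = 2.1, x₁ = 2.93

Secant formula: x_{n+1} = x_n - f(x_n)(x_n - x_{n-1})/(f(x_n) - f(x_{n-1}))

Iteration 1:
  f(2.100000) = -0.590000
  f(2.930000) = 3.584900
  x_2 = 2.930000 - 3.584900×(2.930000 - 2.100000)/(3.584900 - (-0.590000))
       = 2.217296
Iteration 2:
  f(2.930000) = 3.584900
  f(2.217296) = -0.083597
  x_3 = 2.217296 - (-0.083597)×(2.217296 - 2.930000)/(-0.083597 - 3.584900)
       = 2.233537
Iteration 3:
  f(2.217296) = -0.083597
  f(2.233537) = -0.011311
  x_4 = 2.233537 - (-0.011311)×(2.233537 - 2.217296)/(-0.011311 - (-0.083597))
       = 2.236079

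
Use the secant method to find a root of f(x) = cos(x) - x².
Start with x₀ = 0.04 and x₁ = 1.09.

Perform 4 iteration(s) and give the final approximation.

f(x) = cos(x) - x²
x₀ = 0.04, x₁ = 1.09

Secant formula: x_{n+1} = x_n - f(x_n)(x_n - x_{n-1})/(f(x_n) - f(x_{n-1}))

Iteration 1:
  f(0.040000) = 0.997600
  f(1.090000) = -0.725615
  x_2 = 1.090000 - (-0.725615)×(1.090000 - 0.040000)/(-0.725615 - 0.997600)
       = 0.647864
Iteration 2:
  f(1.090000) = -0.725615
  f(0.647864) = 0.377647
  x_3 = 0.647864 - 0.377647×(0.647864 - 1.090000)/(0.377647 - (-0.725615))
       = 0.799207
Iteration 3:
  f(0.647864) = 0.377647
  f(0.799207) = 0.058543
  x_4 = 0.799207 - 0.058543×(0.799207 - 0.647864)/(0.058543 - 0.377647)
       = 0.826973
Iteration 4:
  f(0.799207) = 0.058543
  f(0.826973) = -0.006777
  x_5 = 0.826973 - (-0.006777)×(0.826973 - 0.799207)/(-0.006777 - 0.058543)
       = 0.824092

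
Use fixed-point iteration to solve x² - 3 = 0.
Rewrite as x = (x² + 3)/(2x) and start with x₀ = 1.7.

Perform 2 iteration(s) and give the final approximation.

Equation: x² - 3 = 0
Fixed-point form: x = (x² + 3)/(2x)
x₀ = 1.7

x_1 = g(1.700000) = 1.732353
x_2 = g(1.732353) = 1.732051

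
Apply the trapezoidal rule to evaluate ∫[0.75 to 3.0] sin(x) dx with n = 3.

f(x) = sin(x)
a = 0.75, b = 3.0, n = 3
h = (b - a)/n = 0.750000

Trapezoidal rule: (h/2)[f(x₀) + 2f(x₁) + 2f(x₂) + ... + f(xₙ)]

x_0 = 0.7500, f(x_0) = 0.681639, coefficient = 1
x_1 = 1.5000, f(x_1) = 0.997495, coefficient = 2
x_2 = 2.2500, f(x_2) = 0.778073, coefficient = 2
x_3 = 3.0000, f(x_3) = 0.141120, coefficient = 1

I ≈ (0.750000/2) × 4.373895 = 1.640211
Exact value: 1.721681
Error: 0.081471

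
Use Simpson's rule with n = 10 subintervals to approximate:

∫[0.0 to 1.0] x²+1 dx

f(x) = x²+1
a = 0.0, b = 1.0, n = 10
h = (b - a)/n = 0.100000

Simpson's rule: (h/3)[f(x₀) + 4f(x₁) + 2f(x₂) + ... + f(xₙ)]

x_0 = 0.0000, f(x_0) = 1.000000, coefficient = 1
x_1 = 0.1000, f(x_1) = 1.010000, coefficient = 4
x_2 = 0.2000, f(x_2) = 1.040000, coefficient = 2
x_3 = 0.3000, f(x_3) = 1.090000, coefficient = 4
x_4 = 0.4000, f(x_4) = 1.160000, coefficient = 2
x_5 = 0.5000, f(x_5) = 1.250000, coefficient = 4
x_6 = 0.6000, f(x_6) = 1.360000, coefficient = 2
x_7 = 0.7000, f(x_7) = 1.490000, coefficient = 4
x_8 = 0.8000, f(x_8) = 1.640000, coefficient = 2
x_9 = 0.9000, f(x_9) = 1.810000, coefficient = 4
x_10 = 1.0000, f(x_10) = 2.000000, coefficient = 1

I ≈ (0.100000/3) × 40.000000 = 1.333333
Exact value: 1.333333
Error: 0.000000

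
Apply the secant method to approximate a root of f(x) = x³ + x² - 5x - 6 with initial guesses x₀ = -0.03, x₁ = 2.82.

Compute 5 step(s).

f(x) = x³ + x² - 5x - 6
x₀ = -0.03, x₁ = 2.82

Secant formula: x_{n+1} = x_n - f(x_n)(x_n - x_{n-1})/(f(x_n) - f(x_{n-1}))

Iteration 1:
  f(-0.030000) = -5.849127
  f(2.820000) = 10.278168
  x_2 = 2.820000 - 10.278168×(2.820000 - (-0.030000))/(10.278168 - (-5.849127))
       = 1.003652
Iteration 2:
  f(2.820000) = 10.278168
  f(1.003652) = -8.999947
  x_3 = 1.003652 - (-8.999947)×(1.003652 - 2.820000)/(-8.999947 - 10.278168)
       = 1.851610
Iteration 3:
  f(1.003652) = -8.999947
  f(1.851610) = -5.481418
  x_4 = 1.851610 - (-5.481418)×(1.851610 - 1.003652)/(-5.481418 - (-8.999947))
       = 3.172621
Iteration 4:
  f(1.851610) = -5.481418
  f(3.172621) = 20.136508
  x_5 = 3.172621 - 20.136508×(3.172621 - 1.851610)/(20.136508 - (-5.481418))
       = 2.134264
Iteration 5:
  f(3.172621) = 20.136508
  f(2.134264) = -2.394484
  x_6 = 2.134264 - (-2.394484)×(2.134264 - 3.172621)/(-2.394484 - 20.136508)
       = 2.244616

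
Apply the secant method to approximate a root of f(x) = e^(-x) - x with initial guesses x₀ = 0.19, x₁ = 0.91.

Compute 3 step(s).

f(x) = e^(-x) - x
x₀ = 0.19, x₁ = 0.91

Secant formula: x_{n+1} = x_n - f(x_n)(x_n - x_{n-1})/(f(x_n) - f(x_{n-1}))

Iteration 1:
  f(0.190000) = 0.636959
  f(0.910000) = -0.507476
  x_2 = 0.910000 - (-0.507476)×(0.910000 - 0.190000)/(-0.507476 - 0.636959)
       = 0.590731
Iteration 2:
  f(0.910000) = -0.507476
  f(0.590731) = -0.036809
  x_3 = 0.590731 - (-0.036809)×(0.590731 - 0.910000)/(-0.036809 - (-0.507476))
       = 0.565762
Iteration 3:
  f(0.590731) = -0.036809
  f(0.565762) = 0.002165
  x_4 = 0.565762 - 0.002165×(0.565762 - 0.590731)/(0.002165 - (-0.036809))
       = 0.567149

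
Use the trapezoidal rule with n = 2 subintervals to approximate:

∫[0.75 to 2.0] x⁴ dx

f(x) = x⁴
a = 0.75, b = 2.0, n = 2
h = (b - a)/n = 0.625000

Trapezoidal rule: (h/2)[f(x₀) + 2f(x₁) + 2f(x₂) + ... + f(xₙ)]

x_0 = 0.7500, f(x_0) = 0.316406, coefficient = 1
x_1 = 1.3750, f(x_1) = 3.574463, coefficient = 2
x_2 = 2.0000, f(x_2) = 16.000000, coefficient = 1

I ≈ (0.625000/2) × 23.465332 = 7.332916
Exact value: 6.352539
Error: 0.980377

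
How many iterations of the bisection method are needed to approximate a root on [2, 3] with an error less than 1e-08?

We need (b-a)/2^n ≤ 1e-08
(3 - 2)/2^n ≤ 1e-08
1/2^n ≤ 1e-08
2^n ≥ 100000000
n ≥ log₂(100000000) = 26.58
n ≥ 27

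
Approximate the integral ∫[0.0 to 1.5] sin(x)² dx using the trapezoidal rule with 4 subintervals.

f(x) = sin(x)²
a = 0.0, b = 1.5, n = 4
h = (b - a)/n = 0.375000

Trapezoidal rule: (h/2)[f(x₀) + 2f(x₁) + 2f(x₂) + ... + f(xₙ)]

x_0 = 0.0000, f(x_0) = 0.000000, coefficient = 1
x_1 = 0.3750, f(x_1) = 0.134156, coefficient = 2
x_2 = 0.7500, f(x_2) = 0.464631, coefficient = 2
x_3 = 1.1250, f(x_3) = 0.814087, coefficient = 2
x_4 = 1.5000, f(x_4) = 0.994996, coefficient = 1

I ≈ (0.375000/2) × 3.820744 = 0.716389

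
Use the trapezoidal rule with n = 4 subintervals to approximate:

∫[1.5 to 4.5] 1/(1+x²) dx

f(x) = 1/(1+x²)
a = 1.5, b = 4.5, n = 4
h = (b - a)/n = 0.750000

Trapezoidal rule: (h/2)[f(x₀) + 2f(x₁) + 2f(x₂) + ... + f(xₙ)]

x_0 = 1.5000, f(x_0) = 0.307692, coefficient = 1
x_1 = 2.2500, f(x_1) = 0.164948, coefficient = 2
x_2 = 3.0000, f(x_2) = 0.100000, coefficient = 2
x_3 = 3.7500, f(x_3) = 0.066390, coefficient = 2
x_4 = 4.5000, f(x_4) = 0.047059, coefficient = 1

I ≈ (0.750000/2) × 1.017428 = 0.381536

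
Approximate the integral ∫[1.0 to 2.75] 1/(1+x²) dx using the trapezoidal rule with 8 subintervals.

f(x) = 1/(1+x²)
a = 1.0, b = 2.75, n = 8
h = (b - a)/n = 0.218750

Trapezoidal rule: (h/2)[f(x₀) + 2f(x₁) + 2f(x₂) + ... + f(xₙ)]

x_0 = 1.0000, f(x_0) = 0.500000, coefficient = 1
x_1 = 1.2188, f(x_1) = 0.402358, coefficient = 2
x_2 = 1.4375, f(x_2) = 0.326115, coefficient = 2
x_3 = 1.6562, f(x_3) = 0.267154, coefficient = 2
x_4 = 1.8750, f(x_4) = 0.221453, coefficient = 2
x_5 = 2.0938, f(x_5) = 0.185743, coefficient = 2
x_6 = 2.3125, f(x_6) = 0.157538, coefficient = 2
x_7 = 2.5312, f(x_7) = 0.135003, coefficient = 2
x_8 = 2.7500, f(x_8) = 0.116788, coefficient = 1

I ≈ (0.218750/2) × 4.007516 = 0.438322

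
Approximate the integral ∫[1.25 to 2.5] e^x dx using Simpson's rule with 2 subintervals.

f(x) = e^x
a = 1.25, b = 2.5, n = 2
h = (b - a)/n = 0.625000

Simpson's rule: (h/3)[f(x₀) + 4f(x₁) + 2f(x₂) + ... + f(xₙ)]

x_0 = 1.2500, f(x_0) = 3.490343, coefficient = 1
x_1 = 1.8750, f(x_1) = 6.520819, coefficient = 4
x_2 = 2.5000, f(x_2) = 12.182494, coefficient = 1

I ≈ (0.625000/3) × 41.756113 = 8.699190
Exact value: 8.692151
Error: 0.007039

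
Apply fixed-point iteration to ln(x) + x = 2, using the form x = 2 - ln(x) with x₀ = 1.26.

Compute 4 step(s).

Equation: ln(x) + x = 2
Fixed-point form: x = 2 - ln(x)
x₀ = 1.26

x_1 = g(1.260000) = 1.768888
x_2 = g(1.768888) = 1.429649
x_3 = g(1.429649) = 1.642571
x_4 = g(1.642571) = 1.503737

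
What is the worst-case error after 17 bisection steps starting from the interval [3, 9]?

Bisection error bound: |error| ≤ (b-a)/2^n
|error| ≤ (9 - 3)/2^17 = 6/2^17
|error| ≤ 0.0000457764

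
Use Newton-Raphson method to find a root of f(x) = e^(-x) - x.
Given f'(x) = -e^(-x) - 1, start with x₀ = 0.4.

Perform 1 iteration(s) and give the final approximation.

f(x) = e^(-x) - x
f'(x) = -e^(-x) - 1
x₀ = 0.4

Newton-Raphson formula: x_{n+1} = x_n - f(x_n)/f'(x_n)

Iteration 1:
  f(0.400000) = 0.270320
  f'(0.400000) = -1.670320
  x_1 = 0.400000 - 0.270320/(-1.670320) = 0.561837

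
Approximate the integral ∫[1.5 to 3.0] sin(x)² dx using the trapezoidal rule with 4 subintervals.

f(x) = sin(x)²
a = 1.5, b = 3.0, n = 4
h = (b - a)/n = 0.375000

Trapezoidal rule: (h/2)[f(x₀) + 2f(x₁) + 2f(x₂) + ... + f(xₙ)]

x_0 = 1.5000, f(x_0) = 0.994996, coefficient = 1
x_1 = 1.8750, f(x_1) = 0.910280, coefficient = 2
x_2 = 2.2500, f(x_2) = 0.605398, coefficient = 2
x_3 = 2.6250, f(x_3) = 0.243957, coefficient = 2
x_4 = 3.0000, f(x_4) = 0.019915, coefficient = 1

I ≈ (0.375000/2) × 4.534181 = 0.850159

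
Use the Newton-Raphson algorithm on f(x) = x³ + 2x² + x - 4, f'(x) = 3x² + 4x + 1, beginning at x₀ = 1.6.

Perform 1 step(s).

f(x) = x³ + 2x² + x - 4
f'(x) = 3x² + 4x + 1
x₀ = 1.6

Newton-Raphson formula: x_{n+1} = x_n - f(x_n)/f'(x_n)

Iteration 1:
  f(1.600000) = 6.816000
  f'(1.600000) = 15.080000
  x_1 = 1.600000 - 6.816000/15.080000 = 1.148011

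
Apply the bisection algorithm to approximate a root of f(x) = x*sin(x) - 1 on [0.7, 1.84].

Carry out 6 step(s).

f(x) = x*sin(x) - 1
Initial interval: [0.7, 1.84]

Iteration 1:
  c_1 = (0.700000 + 1.840000)/2 = 1.270000
  f(c_1) = f(1.270000) = 0.212978
  f(a) × f(c) < 0, new interval: [0.700000, 1.270000]
Iteration 2:
  c_2 = (0.700000 + 1.270000)/2 = 0.985000
  f(c_2) = f(0.985000) = -0.179227
  f(a) × f(c) ≥ 0, new interval: [0.985000, 1.270000]
Iteration 3:
  c_3 = (0.985000 + 1.270000)/2 = 1.127500
  f(c_3) = f(1.127500) = 0.018519
  f(a) × f(c) < 0, new interval: [0.985000, 1.127500]
Iteration 4:
  c_4 = (0.985000 + 1.127500)/2 = 1.056250
  f(c_4) = f(1.056250) = -0.080517
  f(a) × f(c) ≥ 0, new interval: [1.056250, 1.127500]
Iteration 5:
  c_5 = (1.056250 + 1.127500)/2 = 1.091875
  f(c_5) = f(1.091875) = -0.030969
  f(a) × f(c) ≥ 0, new interval: [1.091875, 1.127500]
Iteration 6:
  c_6 = (1.091875 + 1.127500)/2 = 1.109687
  f(c_6) = f(1.109687) = -0.006209
  f(a) × f(c) ≥ 0, new interval: [1.109687, 1.127500]

After 6 iteration(s), the approximation is c_6 = 1.109687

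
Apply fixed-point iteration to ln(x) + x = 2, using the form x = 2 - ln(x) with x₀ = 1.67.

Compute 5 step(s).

Equation: ln(x) + x = 2
Fixed-point form: x = 2 - ln(x)
x₀ = 1.67

x_1 = g(1.670000) = 1.487176
x_2 = g(1.487176) = 1.603121
x_3 = g(1.603121) = 1.528048
x_4 = g(1.528048) = 1.576009
x_5 = g(1.576009) = 1.545104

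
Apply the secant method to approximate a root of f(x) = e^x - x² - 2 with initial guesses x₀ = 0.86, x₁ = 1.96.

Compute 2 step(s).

f(x) = e^x - x² - 2
x₀ = 0.86, x₁ = 1.96

Secant formula: x_{n+1} = x_n - f(x_n)(x_n - x_{n-1})/(f(x_n) - f(x_{n-1}))

Iteration 1:
  f(0.860000) = -0.376439
  f(1.960000) = 1.257727
  x_2 = 1.960000 - 1.257727×(1.960000 - 0.860000)/(1.257727 - (-0.376439))
       = 1.113391
Iteration 2:
  f(1.960000) = 1.257727
  f(1.113391) = -0.194974
  x_3 = 1.113391 - (-0.194974)×(1.113391 - 1.960000)/(-0.194974 - 1.257727)
       = 1.227019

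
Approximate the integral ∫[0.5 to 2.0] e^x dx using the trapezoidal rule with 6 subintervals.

f(x) = e^x
a = 0.5, b = 2.0, n = 6
h = (b - a)/n = 0.250000

Trapezoidal rule: (h/2)[f(x₀) + 2f(x₁) + 2f(x₂) + ... + f(xₙ)]

x_0 = 0.5000, f(x_0) = 1.648721, coefficient = 1
x_1 = 0.7500, f(x_1) = 2.117000, coefficient = 2
x_2 = 1.0000, f(x_2) = 2.718282, coefficient = 2
x_3 = 1.2500, f(x_3) = 3.490343, coefficient = 2
x_4 = 1.5000, f(x_4) = 4.481689, coefficient = 2
x_5 = 1.7500, f(x_5) = 5.754603, coefficient = 2
x_6 = 2.0000, f(x_6) = 7.389056, coefficient = 1

I ≈ (0.250000/2) × 46.161610 = 5.770201
Exact value: 5.740335
Error: 0.029866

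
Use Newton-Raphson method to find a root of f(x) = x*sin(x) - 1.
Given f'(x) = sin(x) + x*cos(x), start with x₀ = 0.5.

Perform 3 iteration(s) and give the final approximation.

f(x) = x*sin(x) - 1
f'(x) = sin(x) + x*cos(x)
x₀ = 0.5

Newton-Raphson formula: x_{n+1} = x_n - f(x_n)/f'(x_n)

Iteration 1:
  f(0.500000) = -0.760287
  f'(0.500000) = 0.918217
  x_1 = 0.500000 - (-0.760287)/0.918217 = 1.328004
Iteration 2:
  f(1.328004) = 0.289054
  f'(1.328004) = 1.289941
  x_2 = 1.328004 - 0.289054/1.289941 = 1.103921
Iteration 3:
  f(1.103921) = -0.014222
  f'(1.103921) = 1.389852
  x_3 = 1.103921 - (-0.014222)/1.389852 = 1.114154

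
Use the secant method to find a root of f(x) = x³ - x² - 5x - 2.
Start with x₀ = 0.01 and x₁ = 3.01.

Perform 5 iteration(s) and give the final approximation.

f(x) = x³ - x² - 5x - 2
x₀ = 0.01, x₁ = 3.01

Secant formula: x_{n+1} = x_n - f(x_n)(x_n - x_{n-1})/(f(x_n) - f(x_{n-1}))

Iteration 1:
  f(0.010000) = -2.050099
  f(3.010000) = 1.160801
  x_2 = 3.010000 - 1.160801×(3.010000 - 0.010000)/(1.160801 - (-2.050099))
       = 1.925443
Iteration 2:
  f(3.010000) = 1.160801
  f(1.925443) = -8.196291
  x_3 = 1.925443 - (-8.196291)×(1.925443 - 3.010000)/(-8.196291 - 1.160801)
       = 2.875455
Iteration 3:
  f(1.925443) = -8.196291
  f(2.875455) = -0.870567
  x_4 = 2.875455 - (-0.870567)×(2.875455 - 1.925443)/(-0.870567 - (-8.196291))
       = 2.988351
Iteration 4:
  f(2.875455) = -0.870567
  f(2.988351) = 0.814700
  x_5 = 2.988351 - 0.814700×(2.988351 - 2.875455)/(0.814700 - (-0.870567))
       = 2.933774
Iteration 5:
  f(2.988351) = 0.814700
  f(2.933774) = -0.024819
  x_6 = 2.933774 - (-0.024819)×(2.933774 - 2.988351)/(-0.024819 - 0.814700)
       = 2.935388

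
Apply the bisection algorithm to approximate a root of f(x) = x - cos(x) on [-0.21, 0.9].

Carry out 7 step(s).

f(x) = x - cos(x)
Initial interval: [-0.21, 0.9]

Iteration 1:
  c_1 = (-0.210000 + 0.900000)/2 = 0.345000
  f(c_1) = f(0.345000) = -0.596075
  f(a) × f(c) ≥ 0, new interval: [0.345000, 0.900000]
Iteration 2:
  c_2 = (0.345000 + 0.900000)/2 = 0.622500
  f(c_2) = f(0.622500) = -0.189923
  f(a) × f(c) ≥ 0, new interval: [0.622500, 0.900000]
Iteration 3:
  c_3 = (0.622500 + 0.900000)/2 = 0.761250
  f(c_3) = f(0.761250) = 0.037276
  f(a) × f(c) < 0, new interval: [0.622500, 0.761250]
Iteration 4:
  c_4 = (0.622500 + 0.761250)/2 = 0.691875
  f(c_4) = f(0.691875) = -0.078176
  f(a) × f(c) ≥ 0, new interval: [0.691875, 0.761250]
Iteration 5:
  c_5 = (0.691875 + 0.761250)/2 = 0.726562
  f(c_5) = f(0.726562) = -0.020900
  f(a) × f(c) ≥ 0, new interval: [0.726562, 0.761250]
Iteration 6:
  c_6 = (0.726562 + 0.761250)/2 = 0.743906
  f(c_6) = f(0.743906) = 0.008077
  f(a) × f(c) < 0, new interval: [0.726562, 0.743906]
Iteration 7:
  c_7 = (0.726562 + 0.743906)/2 = 0.735234
  f(c_7) = f(0.735234) = -0.006439
  f(a) × f(c) ≥ 0, new interval: [0.735234, 0.743906]

After 7 iteration(s), the approximation is c_7 = 0.735234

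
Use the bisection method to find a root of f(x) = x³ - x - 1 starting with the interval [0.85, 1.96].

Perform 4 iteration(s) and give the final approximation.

f(x) = x³ - x - 1
Initial interval: [0.85, 1.96]

Iteration 1:
  c_1 = (0.850000 + 1.960000)/2 = 1.405000
  f(c_1) = f(1.405000) = 0.368505
  f(a) × f(c) < 0, new interval: [0.850000, 1.405000]
Iteration 2:
  c_2 = (0.850000 + 1.405000)/2 = 1.127500
  f(c_2) = f(1.127500) = -0.694159
  f(a) × f(c) ≥ 0, new interval: [1.127500, 1.405000]
Iteration 3:
  c_3 = (1.127500 + 1.405000)/2 = 1.266250
  f(c_3) = f(1.266250) = -0.235959
  f(a) × f(c) ≥ 0, new interval: [1.266250, 1.405000]
Iteration 4:
  c_4 = (1.266250 + 1.405000)/2 = 1.335625
  f(c_4) = f(1.335625) = 0.046989
  f(a) × f(c) < 0, new interval: [1.266250, 1.335625]

After 4 iteration(s), the approximation is c_4 = 1.335625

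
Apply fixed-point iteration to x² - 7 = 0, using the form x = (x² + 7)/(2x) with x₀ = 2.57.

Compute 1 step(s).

Equation: x² - 7 = 0
Fixed-point form: x = (x² + 7)/(2x)
x₀ = 2.57

x_1 = g(2.570000) = 2.646868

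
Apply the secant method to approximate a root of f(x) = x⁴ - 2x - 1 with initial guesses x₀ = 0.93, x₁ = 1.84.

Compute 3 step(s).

f(x) = x⁴ - 2x - 1
x₀ = 0.93, x₁ = 1.84

Secant formula: x_{n+1} = x_n - f(x_n)(x_n - x_{n-1})/(f(x_n) - f(x_{n-1}))

Iteration 1:
  f(0.930000) = -2.111948
  f(1.840000) = 6.782287
  x_2 = 1.840000 - 6.782287×(1.840000 - 0.930000)/(6.782287 - (-2.111948))
       = 1.146081
Iteration 2:
  f(1.840000) = 6.782287
  f(1.146081) = -1.566877
  x_3 = 1.146081 - (-1.566877)×(1.146081 - 1.840000)/(-1.566877 - 6.782287)
       = 1.276308
Iteration 3:
  f(1.146081) = -1.566877
  f(1.276308) = -0.899101
  x_4 = 1.276308 - (-0.899101)×(1.276308 - 1.146081)/(-0.899101 - (-1.566877))
       = 1.451647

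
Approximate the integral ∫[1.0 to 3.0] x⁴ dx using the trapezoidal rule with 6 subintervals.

f(x) = x⁴
a = 1.0, b = 3.0, n = 6
h = (b - a)/n = 0.333333

Trapezoidal rule: (h/2)[f(x₀) + 2f(x₁) + 2f(x₂) + ... + f(xₙ)]

x_0 = 1.0000, f(x_0) = 1.000000, coefficient = 1
x_1 = 1.3333, f(x_1) = 3.160494, coefficient = 2
x_2 = 1.6667, f(x_2) = 7.716049, coefficient = 2
x_3 = 2.0000, f(x_3) = 16.000000, coefficient = 2
x_4 = 2.3333, f(x_4) = 29.641975, coefficient = 2
x_5 = 2.6667, f(x_5) = 50.567901, coefficient = 2
x_6 = 3.0000, f(x_6) = 81.000000, coefficient = 1

I ≈ (0.333333/2) × 296.172840 = 49.362140
Exact value: 48.400000
Error: 0.962140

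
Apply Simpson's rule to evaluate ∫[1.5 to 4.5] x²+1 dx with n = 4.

f(x) = x²+1
a = 1.5, b = 4.5, n = 4
h = (b - a)/n = 0.750000

Simpson's rule: (h/3)[f(x₀) + 4f(x₁) + 2f(x₂) + ... + f(xₙ)]

x_0 = 1.5000, f(x_0) = 3.250000, coefficient = 1
x_1 = 2.2500, f(x_1) = 6.062500, coefficient = 4
x_2 = 3.0000, f(x_2) = 10.000000, coefficient = 2
x_3 = 3.7500, f(x_3) = 15.062500, coefficient = 4
x_4 = 4.5000, f(x_4) = 21.250000, coefficient = 1

I ≈ (0.750000/3) × 129.000000 = 32.250000
Exact value: 32.250000
Error: 0.000000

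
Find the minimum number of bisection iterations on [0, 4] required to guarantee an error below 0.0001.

We need (b-a)/2^n ≤ 0.0001
(4 - 0)/2^n ≤ 0.0001
4/2^n ≤ 0.0001
2^n ≥ 40000
n ≥ log₂(40000) = 15.29
n ≥ 16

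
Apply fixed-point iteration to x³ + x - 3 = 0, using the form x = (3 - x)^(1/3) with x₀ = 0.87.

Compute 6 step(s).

Equation: x³ + x - 3 = 0
Fixed-point form: x = (3 - x)^(1/3)
x₀ = 0.87

x_1 = g(0.870000) = 1.286648
x_2 = g(1.286648) = 1.196600
x_3 = g(1.196600) = 1.217206
x_4 = g(1.217206) = 1.212552
x_5 = g(1.212552) = 1.213606
x_6 = g(1.213606) = 1.213368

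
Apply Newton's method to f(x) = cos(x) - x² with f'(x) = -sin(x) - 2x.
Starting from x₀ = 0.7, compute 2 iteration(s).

f(x) = cos(x) - x²
f'(x) = -sin(x) - 2x
x₀ = 0.7

Newton-Raphson formula: x_{n+1} = x_n - f(x_n)/f'(x_n)

Iteration 1:
  f(0.700000) = 0.274842
  f'(0.700000) = -2.044218
  x_1 = 0.700000 - 0.274842/(-2.044218) = 0.834449
Iteration 2:
  f(0.834449) = -0.024718
  f'(0.834449) = -2.409823
  x_2 = 0.834449 - (-0.024718)/(-2.409823) = 0.824191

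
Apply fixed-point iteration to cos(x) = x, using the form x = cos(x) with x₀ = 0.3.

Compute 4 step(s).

Equation: cos(x) = x
Fixed-point form: x = cos(x)
x₀ = 0.3

x_1 = g(0.300000) = 0.955336
x_2 = g(0.955336) = 0.577334
x_3 = g(0.577334) = 0.837921
x_4 = g(0.837921) = 0.669010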